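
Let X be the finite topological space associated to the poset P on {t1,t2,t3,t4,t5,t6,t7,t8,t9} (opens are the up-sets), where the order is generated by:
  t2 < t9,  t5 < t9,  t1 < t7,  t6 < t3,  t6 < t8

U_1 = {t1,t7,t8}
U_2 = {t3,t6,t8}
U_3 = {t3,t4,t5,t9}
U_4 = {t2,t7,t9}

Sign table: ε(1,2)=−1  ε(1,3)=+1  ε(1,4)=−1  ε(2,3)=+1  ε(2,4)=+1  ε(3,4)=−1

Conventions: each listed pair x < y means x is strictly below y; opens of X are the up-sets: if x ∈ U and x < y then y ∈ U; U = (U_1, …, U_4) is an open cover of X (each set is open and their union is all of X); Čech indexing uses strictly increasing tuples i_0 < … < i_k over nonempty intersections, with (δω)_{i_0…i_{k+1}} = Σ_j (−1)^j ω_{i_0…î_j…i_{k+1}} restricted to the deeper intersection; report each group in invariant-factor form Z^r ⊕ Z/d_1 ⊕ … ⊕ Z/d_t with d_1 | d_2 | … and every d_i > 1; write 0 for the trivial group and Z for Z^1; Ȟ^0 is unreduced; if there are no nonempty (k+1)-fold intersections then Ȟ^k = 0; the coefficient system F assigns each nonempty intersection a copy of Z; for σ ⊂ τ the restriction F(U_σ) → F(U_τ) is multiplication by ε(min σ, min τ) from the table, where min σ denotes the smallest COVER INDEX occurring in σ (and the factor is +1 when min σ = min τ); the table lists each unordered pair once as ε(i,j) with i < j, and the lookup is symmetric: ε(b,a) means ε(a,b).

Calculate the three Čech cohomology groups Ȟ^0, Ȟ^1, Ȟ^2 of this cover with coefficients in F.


nonempty intersections:
  U12={t8} U14={t7} U23={t3} U34={t9}
C dims 4,4; δ0: rk 4, SNF 1^3·2
Ȟ^0: (4−4)−0=0 ⇒ 0
Ȟ^1: (4−0)−4=0 plus torsion [2] ⇒ Z/2
Ȟ^2: (0−0)−0=0 ⇒ 0

Ȟ^0(U;F) ≅ 0, Ȟ^1(U;F) ≅ Z/2 and Ȟ^2(U;F) ≅ 0


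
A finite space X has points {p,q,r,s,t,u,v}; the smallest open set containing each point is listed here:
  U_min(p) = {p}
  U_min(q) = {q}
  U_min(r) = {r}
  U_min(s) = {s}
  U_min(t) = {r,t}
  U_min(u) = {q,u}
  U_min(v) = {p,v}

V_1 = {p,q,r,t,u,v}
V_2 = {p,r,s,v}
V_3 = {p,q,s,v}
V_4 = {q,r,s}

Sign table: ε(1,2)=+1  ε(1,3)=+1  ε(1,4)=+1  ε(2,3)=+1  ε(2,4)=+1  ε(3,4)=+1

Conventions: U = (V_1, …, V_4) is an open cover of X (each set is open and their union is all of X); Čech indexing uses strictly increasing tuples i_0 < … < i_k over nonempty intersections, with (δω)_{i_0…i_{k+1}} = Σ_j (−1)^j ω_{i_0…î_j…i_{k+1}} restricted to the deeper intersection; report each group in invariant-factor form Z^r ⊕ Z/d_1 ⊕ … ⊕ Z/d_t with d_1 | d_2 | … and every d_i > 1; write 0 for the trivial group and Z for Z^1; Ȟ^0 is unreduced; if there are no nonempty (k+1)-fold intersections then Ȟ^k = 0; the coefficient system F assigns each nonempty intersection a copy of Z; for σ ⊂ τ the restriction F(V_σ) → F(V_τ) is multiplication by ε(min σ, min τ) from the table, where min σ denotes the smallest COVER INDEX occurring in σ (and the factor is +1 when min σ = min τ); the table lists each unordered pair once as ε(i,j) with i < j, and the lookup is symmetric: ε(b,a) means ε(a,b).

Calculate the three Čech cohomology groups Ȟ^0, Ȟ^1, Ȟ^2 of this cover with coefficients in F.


Ȟ^0 ≅ Z; Ȟ^1 ≅ 0; Ȟ^2 ≅ Z

nonempty intersections:
  V12={p,r,v} V13={p,q,v} V14={q,r} V23={p,s,v} V24={r,s} V34={q,s}
  V123={p,v} V124={r} V134={q} V234={s}
C dims 4,6,4; δ0: rk 3, SNF 1^3; δ1: rk 3, SNF 1^3
Ȟ^0: (4−3)−0=1 ⇒ Z
Ȟ^1: (6−3)−3=0 ⇒ 0
Ȟ^2: (4−0)−3=1 ⇒ Z


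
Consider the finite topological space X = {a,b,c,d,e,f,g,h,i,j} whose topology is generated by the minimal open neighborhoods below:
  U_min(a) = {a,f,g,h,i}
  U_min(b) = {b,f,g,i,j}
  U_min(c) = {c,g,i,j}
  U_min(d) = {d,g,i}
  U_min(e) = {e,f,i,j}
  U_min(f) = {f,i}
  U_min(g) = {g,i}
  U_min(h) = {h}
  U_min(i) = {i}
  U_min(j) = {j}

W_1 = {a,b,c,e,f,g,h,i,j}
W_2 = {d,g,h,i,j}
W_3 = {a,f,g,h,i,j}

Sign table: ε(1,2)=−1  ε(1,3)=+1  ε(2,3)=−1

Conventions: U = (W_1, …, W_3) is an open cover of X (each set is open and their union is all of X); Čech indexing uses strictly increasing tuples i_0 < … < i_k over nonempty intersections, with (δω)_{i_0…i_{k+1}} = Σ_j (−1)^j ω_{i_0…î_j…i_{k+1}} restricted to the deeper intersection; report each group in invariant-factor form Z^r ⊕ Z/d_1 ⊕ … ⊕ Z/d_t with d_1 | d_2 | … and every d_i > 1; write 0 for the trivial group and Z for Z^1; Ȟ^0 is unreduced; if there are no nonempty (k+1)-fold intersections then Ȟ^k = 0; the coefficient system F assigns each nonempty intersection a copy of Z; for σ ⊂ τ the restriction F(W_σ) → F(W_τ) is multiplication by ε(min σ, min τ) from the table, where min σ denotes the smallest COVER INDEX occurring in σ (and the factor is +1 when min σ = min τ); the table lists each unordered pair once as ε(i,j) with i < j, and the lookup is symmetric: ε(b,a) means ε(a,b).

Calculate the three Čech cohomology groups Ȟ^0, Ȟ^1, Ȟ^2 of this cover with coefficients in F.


Ȟ^0 ≅ Z, Ȟ^1 ≅ 0, Ȟ^2 ≅ 0

nonempty overlaps:
  W12={g,h,i,j} W13={a,f,g,h,i,j} W23={g,h,i,j}
  W123={g,h,i,j}
C dims 3,3,1; δ0: rk 2, SNF 1^2; δ1: rk 1, SNF 1^1
degree 0: 3−2−0 = 1 → Ȟ^0 ≅ Z
degree 1: 3−1−2 = 0 → Ȟ^1 ≅ 0
degree 2: 1−0−1 = 0 → Ȟ^2 ≅ 0


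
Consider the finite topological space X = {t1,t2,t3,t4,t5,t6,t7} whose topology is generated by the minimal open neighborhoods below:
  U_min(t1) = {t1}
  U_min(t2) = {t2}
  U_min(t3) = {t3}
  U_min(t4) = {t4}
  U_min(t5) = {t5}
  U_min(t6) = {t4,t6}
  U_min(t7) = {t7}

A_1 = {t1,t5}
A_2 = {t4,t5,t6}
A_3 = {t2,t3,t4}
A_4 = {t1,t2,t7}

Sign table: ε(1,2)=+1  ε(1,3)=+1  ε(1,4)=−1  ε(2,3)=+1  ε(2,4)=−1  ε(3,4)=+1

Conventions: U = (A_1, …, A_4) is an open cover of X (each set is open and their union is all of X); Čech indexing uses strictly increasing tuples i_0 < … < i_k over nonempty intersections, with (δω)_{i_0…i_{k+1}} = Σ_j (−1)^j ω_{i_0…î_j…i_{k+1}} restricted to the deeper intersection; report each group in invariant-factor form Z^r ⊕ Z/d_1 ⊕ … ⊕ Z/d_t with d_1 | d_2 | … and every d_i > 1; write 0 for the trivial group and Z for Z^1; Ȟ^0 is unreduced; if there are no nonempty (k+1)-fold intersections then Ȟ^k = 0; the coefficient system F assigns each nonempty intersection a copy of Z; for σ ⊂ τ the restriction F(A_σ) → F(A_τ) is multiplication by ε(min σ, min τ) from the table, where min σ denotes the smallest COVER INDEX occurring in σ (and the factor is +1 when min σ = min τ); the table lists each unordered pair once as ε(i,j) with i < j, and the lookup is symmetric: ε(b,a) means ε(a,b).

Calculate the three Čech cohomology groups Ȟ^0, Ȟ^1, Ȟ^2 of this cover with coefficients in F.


nonempty intersections:
  A12={t5} A14={t1} A23={t4} A34={t2}
C dims 4,4; δ0: rk 4, SNF 1^3·2
Ȟ^0: (4−4)−0=0 ⇒ 0
Ȟ^1: (4−0)−4=0 plus torsion [2] ⇒ Z/2
Ȟ^2: (0−0)−0=0 ⇒ 0

Ȟ^0 = 0, Ȟ^1 = Z/2, Ȟ^2 = 0


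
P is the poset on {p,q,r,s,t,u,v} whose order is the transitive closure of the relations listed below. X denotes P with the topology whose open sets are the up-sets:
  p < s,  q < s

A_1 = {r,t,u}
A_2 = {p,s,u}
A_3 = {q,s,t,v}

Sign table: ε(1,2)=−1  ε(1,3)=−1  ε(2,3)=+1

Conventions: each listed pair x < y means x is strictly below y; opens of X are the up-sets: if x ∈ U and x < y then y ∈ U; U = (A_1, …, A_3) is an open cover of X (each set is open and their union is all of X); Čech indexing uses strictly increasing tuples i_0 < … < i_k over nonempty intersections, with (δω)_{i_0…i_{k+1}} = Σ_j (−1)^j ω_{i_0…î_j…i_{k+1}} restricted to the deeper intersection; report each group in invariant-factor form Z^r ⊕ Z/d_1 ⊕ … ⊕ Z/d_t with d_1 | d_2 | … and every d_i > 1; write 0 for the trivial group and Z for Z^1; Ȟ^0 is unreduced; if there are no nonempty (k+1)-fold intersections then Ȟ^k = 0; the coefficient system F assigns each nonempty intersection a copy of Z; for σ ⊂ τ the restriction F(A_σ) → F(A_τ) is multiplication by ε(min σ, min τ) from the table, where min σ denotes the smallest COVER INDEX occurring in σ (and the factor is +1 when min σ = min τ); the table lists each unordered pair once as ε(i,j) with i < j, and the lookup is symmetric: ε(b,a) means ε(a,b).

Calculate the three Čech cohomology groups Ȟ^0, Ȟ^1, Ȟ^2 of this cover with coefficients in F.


nonempty intersections:
  A12={u} A13={t} A23={s}
C dims 3,3; δ0: rk 2, SNF 1^2
Ȟ^0: (3−2)−0=1 ⇒ Z
Ȟ^1: (3−0)−2=1 ⇒ Z
Ȟ^2: (0−0)−0=0 ⇒ 0

Ȟ^0 ≅ Z, Ȟ^1 ≅ Z, Ȟ^2 ≅ 0


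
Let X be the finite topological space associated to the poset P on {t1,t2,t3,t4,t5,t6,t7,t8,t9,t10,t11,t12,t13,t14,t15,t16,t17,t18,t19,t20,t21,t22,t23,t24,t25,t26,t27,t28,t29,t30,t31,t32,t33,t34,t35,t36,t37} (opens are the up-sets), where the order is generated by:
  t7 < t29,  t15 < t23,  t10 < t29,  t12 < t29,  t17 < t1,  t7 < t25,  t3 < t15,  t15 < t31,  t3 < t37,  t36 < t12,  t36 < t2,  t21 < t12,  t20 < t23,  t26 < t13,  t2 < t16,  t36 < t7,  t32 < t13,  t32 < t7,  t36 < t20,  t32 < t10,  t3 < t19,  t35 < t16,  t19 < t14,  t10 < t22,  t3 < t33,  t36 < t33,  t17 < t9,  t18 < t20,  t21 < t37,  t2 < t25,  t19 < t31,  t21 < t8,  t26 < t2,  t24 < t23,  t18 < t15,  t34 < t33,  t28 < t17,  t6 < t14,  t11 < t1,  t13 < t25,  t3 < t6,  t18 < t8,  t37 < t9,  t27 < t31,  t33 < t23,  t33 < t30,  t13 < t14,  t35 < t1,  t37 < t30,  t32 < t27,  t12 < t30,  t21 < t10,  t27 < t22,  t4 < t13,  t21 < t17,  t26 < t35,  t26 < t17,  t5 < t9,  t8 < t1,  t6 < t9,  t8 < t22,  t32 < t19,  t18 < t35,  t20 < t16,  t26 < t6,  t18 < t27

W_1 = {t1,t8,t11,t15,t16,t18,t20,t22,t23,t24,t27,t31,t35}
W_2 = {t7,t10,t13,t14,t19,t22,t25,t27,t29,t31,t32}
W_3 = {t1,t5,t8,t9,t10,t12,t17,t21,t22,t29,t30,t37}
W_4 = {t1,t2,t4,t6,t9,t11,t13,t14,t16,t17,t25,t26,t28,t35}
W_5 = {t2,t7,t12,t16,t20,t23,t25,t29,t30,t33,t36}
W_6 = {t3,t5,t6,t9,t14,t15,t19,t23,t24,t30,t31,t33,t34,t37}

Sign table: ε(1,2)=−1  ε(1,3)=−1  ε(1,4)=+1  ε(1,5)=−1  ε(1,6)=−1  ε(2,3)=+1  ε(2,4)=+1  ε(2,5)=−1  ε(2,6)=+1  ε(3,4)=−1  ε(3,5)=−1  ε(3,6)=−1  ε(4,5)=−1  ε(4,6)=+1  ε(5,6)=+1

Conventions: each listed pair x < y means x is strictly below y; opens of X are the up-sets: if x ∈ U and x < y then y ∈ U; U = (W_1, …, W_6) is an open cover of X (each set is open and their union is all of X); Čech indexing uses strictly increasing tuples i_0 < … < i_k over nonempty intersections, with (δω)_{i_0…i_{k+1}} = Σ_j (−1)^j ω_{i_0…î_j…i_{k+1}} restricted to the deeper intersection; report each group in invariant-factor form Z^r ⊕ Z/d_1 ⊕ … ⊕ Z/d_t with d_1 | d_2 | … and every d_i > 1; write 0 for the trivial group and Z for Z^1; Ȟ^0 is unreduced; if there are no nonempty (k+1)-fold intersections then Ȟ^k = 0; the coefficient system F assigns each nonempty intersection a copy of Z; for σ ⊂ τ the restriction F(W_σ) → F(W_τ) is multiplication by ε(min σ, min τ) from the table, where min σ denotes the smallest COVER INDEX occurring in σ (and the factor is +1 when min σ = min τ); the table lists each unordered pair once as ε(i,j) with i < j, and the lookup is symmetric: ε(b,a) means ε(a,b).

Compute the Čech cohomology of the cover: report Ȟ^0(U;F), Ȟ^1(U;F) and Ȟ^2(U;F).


Ȟ^0 = 0; Ȟ^1 = Z/2; Ȟ^2 = Z

nerve of the cover:
  W12={t22,t27,t31} W13={t1,t8,t22} W14={t1,t11,t16,t35} W15={t16,t20,t23} W16={t15,t23,t24,t31} W23={t10,t22,t29} W24={t13,t14,t25} W25={t7,t25,t29} W26={t14,t19,t31} W34={t1,t9,t17} W35={t12,t29,t30} W36={t5,t9,t30,t37} W45={t2,t16,t25} W46={t6,t9,t14} W56={t23,t30,t33}
  W123={t22} W126={t31} W134={t1} W145={t16} W156={t23} W235={t29} W245={t25} W246={t14} W346={t9} W356={t30}
C dims 6,15,10; δ0: rk 6, SNF 1^5·2; δ1: rk 9, SNF 1^9
Ȟ^0 = (6 − 6) − 0 = 0, so Ȟ^0 ≅ 0
Ȟ^1 = (15 − 9) − 6 = 0 plus torsion [2], so Ȟ^1 ≅ Z/2
Ȟ^2 = (10 − 0) − 9 = 1, so Ȟ^2 ≅ Z


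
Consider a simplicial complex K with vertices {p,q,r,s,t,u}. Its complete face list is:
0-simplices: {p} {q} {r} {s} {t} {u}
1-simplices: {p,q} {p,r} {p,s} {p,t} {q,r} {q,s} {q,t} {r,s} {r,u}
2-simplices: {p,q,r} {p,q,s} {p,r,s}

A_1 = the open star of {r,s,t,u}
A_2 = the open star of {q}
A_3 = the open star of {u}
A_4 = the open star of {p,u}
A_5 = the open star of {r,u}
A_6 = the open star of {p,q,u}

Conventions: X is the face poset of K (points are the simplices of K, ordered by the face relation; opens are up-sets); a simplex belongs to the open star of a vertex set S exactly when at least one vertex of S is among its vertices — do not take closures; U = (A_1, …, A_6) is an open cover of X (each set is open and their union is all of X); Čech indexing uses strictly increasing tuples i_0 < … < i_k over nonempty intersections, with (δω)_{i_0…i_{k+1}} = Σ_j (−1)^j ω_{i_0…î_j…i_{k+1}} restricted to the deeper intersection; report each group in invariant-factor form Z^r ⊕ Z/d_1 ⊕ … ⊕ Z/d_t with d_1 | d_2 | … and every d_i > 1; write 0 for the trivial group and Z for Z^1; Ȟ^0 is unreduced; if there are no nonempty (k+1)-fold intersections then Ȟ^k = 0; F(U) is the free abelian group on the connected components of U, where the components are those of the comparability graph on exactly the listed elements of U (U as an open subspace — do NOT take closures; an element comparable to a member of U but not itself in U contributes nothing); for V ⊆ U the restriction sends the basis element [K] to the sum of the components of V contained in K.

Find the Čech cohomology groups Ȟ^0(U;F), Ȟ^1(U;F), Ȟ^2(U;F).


Ȟ^0 ≅ Z; Ȟ^1 ≅ Z; Ȟ^2 ≅ 0

nerve simplices:
  A1={{r},{s},{t},{u},{p,r},{p,s},{p,t},{q,r},{q,s},{q,t},{r,s},{r,u},{p,q,r},{p,q,s},{p,r,s}} A2={{q},{p,q},{q,r},{q,s},{q,t},{p,q,r},{p,q,s}} A3={{u},{r,u}} A4={{p},{u},{p,q},{p,r},{p,s},{p,t},{r,u},{p,q,r},{p,q,s},{p,r,s}} A5={{r},{u},{p,r},{q,r},{r,s},{r,u},{p,q,r},{p,r,s}} A6={{p},{q},{u},{p,q},{p,r},{p,s},{p,t},{q,r},{q,s},{q,t},{r,u},{p,q,r},{p,q,s},{p,r,s}}
  A12={{q,r},{q,s},{q,t},{p,q,r},{p,q,s}} A13={{u},{r,u}} A14={{u},{p,r},{p,s},{p,t},{r,u},{p,q,r},{p,q,s},{p,r,s}} A15={{r},{u},{p,r},{q,r},{r,s},{r,u},{p,q,r},{p,r,s}} A16={{u},{p,r},{p,s},{p,t},{q,r},{q,s},{q,t},{r,u},{p,q,r},{p,q,s},{p,r,s}} A24={{p,q},{p,q,r},{p,q,s}} A25={{q,r},{p,q,r}} A26={{q},{p,q},{q,r},{q,s},{q,t},{p,q,r},{p,q,s}} A34={{u},{r,u}} A35={{u},{r,u}} A36={{u},{r,u}} A45={{u},{p,r},{r,u},{p,q,r},{p,r,s}} A46={{p},{u},{p,q},{p,r},{p,s},{p,t},{r,u},{p,q,r},{p,q,s},{p,r,s}} A56={{u},{p,r},{q,r},{r,u},{p,q,r},{p,r,s}}
  A124={{p,q,r},{p,q,s}} A125={{q,r},{p,q,r}} A126={{q,r},{q,s},{q,t},{p,q,r},{p,q,s}} A134={{u},{r,u}} A135={{u},{r,u}} A136={{u},{r,u}} A145={{u},{p,r},{r,u},{p,q,r},{p,r,s}} A146={{u},{p,r},{p,s},{p,t},{r,u},{p,q,r},{p,q,s},{p,r,s}} A156={{u},{p,r},{q,r},{r,u},{p,q,r},{p,r,s}} A245={{p,q,r}} A246={{p,q},{p,q,r},{p,q,s}} A256={{q,r},{p,q,r}} A345={{u},{r,u}} A346={{u},{r,u}} A356={{u},{r,u}} A456={{u},{p,r},{r,u},{p,q,r},{p,r,s}}
  A1245={{p,q,r}} A1246={{p,q,r},{p,q,s}} A1256={{q,r},{p,q,r}} A1345={{u},{r,u}} A1346={{u},{r,u}} A1356={{u},{r,u}} A1456={{u},{p,r},{r,u},{p,q,r},{p,r,s}} A2456={{p,q,r}} A3456={{u},{r,u}}
  A12456={{p,q,r}} A13456={{u},{r,u}}
components per intersection:
  A1: {{r},{s},{u},{p,r},{p,s},{q,r},{q,s},{r,s},{r,u},{p,q,r},{p,q,s},{p,r,s}} {{t},{p,t},{q,t}}
  A2: {{q},{p,q},{q,r},{q,s},{q,t},{p,q,r},{p,q,s}}
  A3: {{u},{r,u}}
  A4: {{p},{p,q},{p,r},{p,s},{p,t},{p,q,r},{p,q,s},{p,r,s}} {{u},{r,u}}
  A5: {{r},{u},{p,r},{q,r},{r,s},{r,u},{p,q,r},{p,r,s}}
  A6: {{p},{q},{p,q},{p,r},{p,s},{p,t},{q,r},{q,s},{q,t},{p,q,r},{p,q,s},{p,r,s}} {{u},{r,u}}
  A12: {{q,r},{p,q,r}} {{q,s},{p,q,s}} {{q,t}}
  A13: {{u},{r,u}}
  A14: {{u},{r,u}} {{p,r},{p,s},{p,q,r},{p,q,s},{p,r,s}} {{p,t}}
  A15: {{r},{u},{p,r},{q,r},{r,s},{r,u},{p,q,r},{p,r,s}}
  A16: {{u},{r,u}} {{p,r},{p,s},{q,r},{q,s},{p,q,r},{p,q,s},{p,r,s}} {{p,t}} {{q,t}}
  A24: {{p,q},{p,q,r},{p,q,s}}
  A25: {{q,r},{p,q,r}}
  A26: {{q},{p,q},{q,r},{q,s},{q,t},{p,q,r},{p,q,s}}
  A34: {{u},{r,u}}
  A35: {{u},{r,u}}
  A36: {{u},{r,u}}
  A45: {{u},{r,u}} {{p,r},{p,q,r},{p,r,s}}
  A46: {{p},{p,q},{p,r},{p,s},{p,t},{p,q,r},{p,q,s},{p,r,s}} {{u},{r,u}}
  A56: {{u},{r,u}} {{p,r},{q,r},{p,q,r},{p,r,s}}
  A124: {{p,q,r}} {{p,q,s}}
  A125: {{q,r},{p,q,r}}
  A126: {{q,r},{p,q,r}} {{q,s},{p,q,s}} {{q,t}}
  A134: {{u},{r,u}}
  A135: {{u},{r,u}}
  A136: {{u},{r,u}}
  A145: {{u},{r,u}} {{p,r},{p,q,r},{p,r,s}}
  A146: {{u},{r,u}} {{p,r},{p,s},{p,q,r},{p,q,s},{p,r,s}} {{p,t}}
  A156: {{u},{r,u}} {{p,r},{q,r},{p,q,r},{p,r,s}}
  A245: {{p,q,r}}
  A246: {{p,q},{p,q,r},{p,q,s}}
  A256: {{q,r},{p,q,r}}
  A345: {{u},{r,u}}
  A346: {{u},{r,u}}
  A356: {{u},{r,u}}
  A456: {{u},{r,u}} {{p,r},{p,q,r},{p,r,s}}
  A1245: {{p,q,r}}
  A1246: {{p,q,r}} {{p,q,s}}
  A1256: {{q,r},{p,q,r}}
  A1345: {{u},{r,u}}
  A1346: {{u},{r,u}}
  A1356: {{u},{r,u}}
  A1456: {{u},{r,u}} {{p,r},{p,q,r},{p,r,s}}
  A2456: {{p,q,r}}
  A3456: {{u},{r,u}}
  A12456: {{p,q,r}}
  A13456: {{u},{r,u}}
C dims 9,24,24,11; δ0: rk 8, SNF 1^8; δ1: rk 15, SNF 1^15; δ2: rk 9, SNF 1^9
degree 0: 9−8−0 = 1 → Ȟ^0 ≅ Z
degree 1: 24−15−8 = 1 → Ȟ^1 ≅ Z
degree 2: 24−9−15 = 0 → Ȟ^2 ≅ 0


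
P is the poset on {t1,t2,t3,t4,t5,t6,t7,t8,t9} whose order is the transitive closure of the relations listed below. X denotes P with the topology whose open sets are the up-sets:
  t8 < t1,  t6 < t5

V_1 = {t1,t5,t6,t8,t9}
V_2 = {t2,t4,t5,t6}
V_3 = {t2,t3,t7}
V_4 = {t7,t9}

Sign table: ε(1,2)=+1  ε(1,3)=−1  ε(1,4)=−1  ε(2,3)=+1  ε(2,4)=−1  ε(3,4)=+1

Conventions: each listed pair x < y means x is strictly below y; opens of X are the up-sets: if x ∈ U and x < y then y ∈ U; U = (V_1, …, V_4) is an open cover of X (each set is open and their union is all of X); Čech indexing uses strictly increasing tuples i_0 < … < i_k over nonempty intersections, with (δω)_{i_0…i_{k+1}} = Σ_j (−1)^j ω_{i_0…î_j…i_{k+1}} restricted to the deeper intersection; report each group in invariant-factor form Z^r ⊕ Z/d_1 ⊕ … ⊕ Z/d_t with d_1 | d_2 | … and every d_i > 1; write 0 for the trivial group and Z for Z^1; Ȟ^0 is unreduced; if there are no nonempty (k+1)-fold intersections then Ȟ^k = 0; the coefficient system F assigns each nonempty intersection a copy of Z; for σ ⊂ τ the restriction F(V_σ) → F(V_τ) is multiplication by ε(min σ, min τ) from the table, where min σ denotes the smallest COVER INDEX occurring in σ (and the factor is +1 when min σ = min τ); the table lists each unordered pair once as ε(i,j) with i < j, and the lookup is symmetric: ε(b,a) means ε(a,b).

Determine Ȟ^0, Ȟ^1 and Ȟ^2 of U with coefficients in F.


intersection data:
  V12={t5,t6} V14={t9} V23={t2} V34={t7}
C dims 4,4; δ0: rk 4, SNF 1^3·2
Ȟ^0 = (4 − 4) − 0 = 0, so Ȟ^0 ≅ 0
Ȟ^1 = (4 − 0) − 4 = 0 plus torsion [2], so Ȟ^1 ≅ Z/2
Ȟ^2 = (0 − 0) − 0 = 0, so Ȟ^2 ≅ 0

Ȟ^0 ≅ 0; Ȟ^1 ≅ Z/2; Ȟ^2 ≅ 0


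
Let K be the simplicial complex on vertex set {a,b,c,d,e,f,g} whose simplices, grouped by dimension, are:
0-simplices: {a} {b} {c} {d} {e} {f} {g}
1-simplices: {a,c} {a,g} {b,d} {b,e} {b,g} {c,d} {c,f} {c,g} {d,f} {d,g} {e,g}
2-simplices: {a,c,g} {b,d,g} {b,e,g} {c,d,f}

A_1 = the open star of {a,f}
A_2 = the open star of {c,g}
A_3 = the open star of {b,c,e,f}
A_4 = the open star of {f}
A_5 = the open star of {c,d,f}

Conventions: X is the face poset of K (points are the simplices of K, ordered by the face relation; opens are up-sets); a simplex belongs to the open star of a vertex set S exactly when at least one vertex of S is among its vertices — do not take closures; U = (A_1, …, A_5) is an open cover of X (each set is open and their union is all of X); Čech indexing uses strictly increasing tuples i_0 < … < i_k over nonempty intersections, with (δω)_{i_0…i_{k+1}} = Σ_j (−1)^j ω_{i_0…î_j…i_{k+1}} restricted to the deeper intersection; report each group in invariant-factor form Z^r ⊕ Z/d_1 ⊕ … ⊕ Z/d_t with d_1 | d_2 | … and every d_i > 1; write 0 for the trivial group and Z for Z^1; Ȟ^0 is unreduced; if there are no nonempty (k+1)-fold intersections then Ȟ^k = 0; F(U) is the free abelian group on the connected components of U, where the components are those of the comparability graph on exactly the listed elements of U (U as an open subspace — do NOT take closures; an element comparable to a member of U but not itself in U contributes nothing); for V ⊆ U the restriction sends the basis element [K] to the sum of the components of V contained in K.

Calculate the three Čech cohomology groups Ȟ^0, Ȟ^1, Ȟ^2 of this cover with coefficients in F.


intersection data:
  A1={{a},{f},{a,c},{a,g},{c,f},{d,f},{a,c,g},{c,d,f}} A2={{c},{g},{a,c},{a,g},{b,g},{c,d},{c,f},{c,g},{d,g},{e,g},{a,c,g},{b,d,g},{b,e,g},{c,d,f}} A3={{b},{c},{e},{f},{a,c},{b,d},{b,e},{b,g},{c,d},{c,f},{c,g},{d,f},{e,g},{a,c,g},{b,d,g},{b,e,g},{c,d,f}} A4={{f},{c,f},{d,f},{c,d,f}} A5={{c},{d},{f},{a,c},{b,d},{c,d},{c,f},{c,g},{d,f},{d,g},{a,c,g},{b,d,g},{c,d,f}}
  A12={{a,c},{a,g},{c,f},{a,c,g},{c,d,f}} A13={{f},{a,c},{c,f},{d,f},{a,c,g},{c,d,f}} A14={{f},{c,f},{d,f},{c,d,f}} A15={{f},{a,c},{c,f},{d,f},{a,c,g},{c,d,f}} A23={{c},{a,c},{b,g},{c,d},{c,f},{c,g},{e,g},{a,c,g},{b,d,g},{b,e,g},{c,d,f}} A24={{c,f},{c,d,f}} A25={{c},{a,c},{c,d},{c,f},{c,g},{d,g},{a,c,g},{b,d,g},{c,d,f}} A34={{f},{c,f},{d,f},{c,d,f}} A35={{c},{f},{a,c},{b,d},{c,d},{c,f},{c,g},{d,f},{a,c,g},{b,d,g},{c,d,f}} A45={{f},{c,f},{d,f},{c,d,f}}
  A123={{a,c},{c,f},{a,c,g},{c,d,f}} A124={{c,f},{c,d,f}} A125={{a,c},{c,f},{a,c,g},{c,d,f}} A134={{f},{c,f},{d,f},{c,d,f}} A135={{f},{a,c},{c,f},{d,f},{a,c,g},{c,d,f}} A145={{f},{c,f},{d,f},{c,d,f}} A234={{c,f},{c,d,f}} A235={{c},{a,c},{c,d},{c,f},{c,g},{a,c,g},{b,d,g},{c,d,f}} A245={{c,f},{c,d,f}} A345={{f},{c,f},{d,f},{c,d,f}}
  A1234={{c,f},{c,d,f}} A1235={{a,c},{c,f},{a,c,g},{c,d,f}} A1245={{c,f},{c,d,f}} A1345={{f},{c,f},{d,f},{c,d,f}} A2345={{c,f},{c,d,f}}
  A12345={{c,f},{c,d,f}}
components per intersection:
  A1: {{a},{a,c},{a,g},{a,c,g}} {{f},{c,f},{d,f},{c,d,f}}
  A2: {{c},{g},{a,c},{a,g},{b,g},{c,d},{c,f},{c,g},{d,g},{e,g},{a,c,g},{b,d,g},{b,e,g},{c,d,f}}
  A3: {{b},{e},{b,d},{b,e},{b,g},{e,g},{b,d,g},{b,e,g}} {{c},{f},{a,c},{c,d},{c,f},{c,g},{d,f},{a,c,g},{c,d,f}}
  A4: {{f},{c,f},{d,f},{c,d,f}}
  A5: {{c},{d},{f},{a,c},{b,d},{c,d},{c,f},{c,g},{d,f},{d,g},{a,c,g},{b,d,g},{c,d,f}}
  A12: {{a,c},{a,g},{a,c,g}} {{c,f},{c,d,f}}
  A13: {{f},{c,f},{d,f},{c,d,f}} {{a,c},{a,c,g}}
  A14: {{f},{c,f},{d,f},{c,d,f}}
  A15: {{f},{c,f},{d,f},{c,d,f}} {{a,c},{a,c,g}}
  A23: {{c},{a,c},{c,d},{c,f},{c,g},{a,c,g},{c,d,f}} {{b,g},{e,g},{b,d,g},{b,e,g}}
  A24: {{c,f},{c,d,f}}
  A25: {{c},{a,c},{c,d},{c,f},{c,g},{a,c,g},{c,d,f}} {{d,g},{b,d,g}}
  A34: {{f},{c,f},{d,f},{c,d,f}}
  A35: {{c},{f},{a,c},{c,d},{c,f},{c,g},{d,f},{a,c,g},{c,d,f}} {{b,d},{b,d,g}}
  A45: {{f},{c,f},{d,f},{c,d,f}}
  A123: {{a,c},{a,c,g}} {{c,f},{c,d,f}}
  A124: {{c,f},{c,d,f}}
  A125: {{a,c},{a,c,g}} {{c,f},{c,d,f}}
  A134: {{f},{c,f},{d,f},{c,d,f}}
  A135: {{f},{c,f},{d,f},{c,d,f}} {{a,c},{a,c,g}}
  A145: {{f},{c,f},{d,f},{c,d,f}}
  A234: {{c,f},{c,d,f}}
  A235: {{c},{a,c},{c,d},{c,f},{c,g},{a,c,g},{c,d,f}} {{b,d,g}}
  A245: {{c,f},{c,d,f}}
  A345: {{f},{c,f},{d,f},{c,d,f}}
  A1234: {{c,f},{c,d,f}}
  A1235: {{a,c},{a,c,g}} {{c,f},{c,d,f}}
  A1245: {{c,f},{c,d,f}}
  A1345: {{f},{c,f},{d,f},{c,d,f}}
  A2345: {{c,f},{c,d,f}}
  A12345: {{c,f},{c,d,f}}
C dims 7,16,14,6; δ0: rk 6, SNF 1^6; δ1: rk 9, SNF 1^9; δ2: rk 5, SNF 1^5
Ȟ^0 = (7 − 6) − 0 = 1, so Ȟ^0 ≅ Z
Ȟ^1 = (16 − 9) − 6 = 1, so Ȟ^1 ≅ Z
Ȟ^2 = (14 − 5) − 9 = 0, so Ȟ^2 ≅ 0

Ȟ^0 = Z, Ȟ^1 = Z and Ȟ^2 = 0


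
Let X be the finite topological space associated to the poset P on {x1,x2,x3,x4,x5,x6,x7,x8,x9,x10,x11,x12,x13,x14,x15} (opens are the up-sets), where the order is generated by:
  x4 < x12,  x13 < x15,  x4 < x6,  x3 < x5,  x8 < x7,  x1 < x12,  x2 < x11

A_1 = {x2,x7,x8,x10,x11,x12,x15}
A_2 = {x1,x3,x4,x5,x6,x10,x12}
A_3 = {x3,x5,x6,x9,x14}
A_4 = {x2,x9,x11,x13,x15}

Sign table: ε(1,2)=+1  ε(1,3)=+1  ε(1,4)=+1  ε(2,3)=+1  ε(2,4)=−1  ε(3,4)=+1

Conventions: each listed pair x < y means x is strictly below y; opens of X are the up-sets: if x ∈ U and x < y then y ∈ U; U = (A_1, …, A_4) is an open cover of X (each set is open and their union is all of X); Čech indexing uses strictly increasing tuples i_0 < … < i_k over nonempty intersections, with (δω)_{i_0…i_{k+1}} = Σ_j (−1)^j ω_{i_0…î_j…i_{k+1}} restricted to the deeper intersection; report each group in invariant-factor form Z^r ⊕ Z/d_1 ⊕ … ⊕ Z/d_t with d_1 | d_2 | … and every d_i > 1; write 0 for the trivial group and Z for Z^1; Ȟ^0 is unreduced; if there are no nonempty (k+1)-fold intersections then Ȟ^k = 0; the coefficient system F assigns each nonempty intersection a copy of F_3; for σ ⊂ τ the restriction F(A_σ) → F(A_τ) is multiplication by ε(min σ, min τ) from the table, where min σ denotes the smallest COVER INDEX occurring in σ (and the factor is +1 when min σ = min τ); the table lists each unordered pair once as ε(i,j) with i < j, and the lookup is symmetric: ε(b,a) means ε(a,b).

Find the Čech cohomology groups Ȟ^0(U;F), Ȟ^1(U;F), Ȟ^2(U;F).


nonempty overlaps:
  A12={x10,x12} A14={x2,x11,x15} A23={x3,x5,x6} A34={x9}
C dims 4,4; δ0: rk_F3 3
degree 0: 4−3−0 = 1 → Ȟ^0 ≅ Z/3
degree 1: 4−0−3 = 1 → Ȟ^1 ≅ Z/3
degree 2: 0−0−0 = 0 → Ȟ^2 ≅ 0

Ȟ^0 ≅ Z/3, Ȟ^1 ≅ Z/3, Ȟ^2 ≅ 0


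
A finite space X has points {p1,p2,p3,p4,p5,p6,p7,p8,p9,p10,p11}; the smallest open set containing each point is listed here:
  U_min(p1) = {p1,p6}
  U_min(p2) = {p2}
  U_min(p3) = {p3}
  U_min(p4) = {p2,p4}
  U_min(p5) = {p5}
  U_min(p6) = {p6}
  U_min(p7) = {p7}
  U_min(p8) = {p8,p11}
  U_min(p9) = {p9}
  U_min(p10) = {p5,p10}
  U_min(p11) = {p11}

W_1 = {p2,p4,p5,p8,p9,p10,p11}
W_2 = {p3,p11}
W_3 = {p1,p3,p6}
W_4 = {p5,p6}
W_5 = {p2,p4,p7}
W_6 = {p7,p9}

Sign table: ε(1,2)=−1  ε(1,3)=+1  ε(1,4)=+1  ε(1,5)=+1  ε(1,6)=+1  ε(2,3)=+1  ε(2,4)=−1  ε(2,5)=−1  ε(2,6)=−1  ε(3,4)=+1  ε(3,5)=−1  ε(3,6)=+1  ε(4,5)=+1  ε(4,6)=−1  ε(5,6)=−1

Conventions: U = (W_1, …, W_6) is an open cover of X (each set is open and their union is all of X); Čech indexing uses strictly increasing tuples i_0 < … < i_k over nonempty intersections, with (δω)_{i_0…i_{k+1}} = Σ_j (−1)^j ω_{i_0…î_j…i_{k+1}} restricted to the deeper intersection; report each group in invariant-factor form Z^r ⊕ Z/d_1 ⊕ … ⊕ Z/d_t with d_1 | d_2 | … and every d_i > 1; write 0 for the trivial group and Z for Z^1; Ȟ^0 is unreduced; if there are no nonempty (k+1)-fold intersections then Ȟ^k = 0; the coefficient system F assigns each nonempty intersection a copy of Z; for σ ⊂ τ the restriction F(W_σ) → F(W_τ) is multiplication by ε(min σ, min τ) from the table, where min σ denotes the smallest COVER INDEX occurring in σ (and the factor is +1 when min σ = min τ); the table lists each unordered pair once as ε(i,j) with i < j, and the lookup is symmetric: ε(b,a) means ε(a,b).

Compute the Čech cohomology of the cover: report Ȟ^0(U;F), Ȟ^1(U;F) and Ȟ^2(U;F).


nonempty intersections:
  W12={p11} W14={p5} W15={p2,p4} W16={p9} W23={p3} W34={p6} W56={p7}
C dims 6,7; δ0: rk 6, SNF 1^5·2
Ȟ^0: (6−6)−0=0 ⇒ 0
Ȟ^1: (7−0)−6=1 plus torsion [2] ⇒ Z ⊕ Z/2
Ȟ^2: (0−0)−0=0 ⇒ 0

Ȟ^0 = 0; Ȟ^1 = Z ⊕ Z/2; Ȟ^2 = 0


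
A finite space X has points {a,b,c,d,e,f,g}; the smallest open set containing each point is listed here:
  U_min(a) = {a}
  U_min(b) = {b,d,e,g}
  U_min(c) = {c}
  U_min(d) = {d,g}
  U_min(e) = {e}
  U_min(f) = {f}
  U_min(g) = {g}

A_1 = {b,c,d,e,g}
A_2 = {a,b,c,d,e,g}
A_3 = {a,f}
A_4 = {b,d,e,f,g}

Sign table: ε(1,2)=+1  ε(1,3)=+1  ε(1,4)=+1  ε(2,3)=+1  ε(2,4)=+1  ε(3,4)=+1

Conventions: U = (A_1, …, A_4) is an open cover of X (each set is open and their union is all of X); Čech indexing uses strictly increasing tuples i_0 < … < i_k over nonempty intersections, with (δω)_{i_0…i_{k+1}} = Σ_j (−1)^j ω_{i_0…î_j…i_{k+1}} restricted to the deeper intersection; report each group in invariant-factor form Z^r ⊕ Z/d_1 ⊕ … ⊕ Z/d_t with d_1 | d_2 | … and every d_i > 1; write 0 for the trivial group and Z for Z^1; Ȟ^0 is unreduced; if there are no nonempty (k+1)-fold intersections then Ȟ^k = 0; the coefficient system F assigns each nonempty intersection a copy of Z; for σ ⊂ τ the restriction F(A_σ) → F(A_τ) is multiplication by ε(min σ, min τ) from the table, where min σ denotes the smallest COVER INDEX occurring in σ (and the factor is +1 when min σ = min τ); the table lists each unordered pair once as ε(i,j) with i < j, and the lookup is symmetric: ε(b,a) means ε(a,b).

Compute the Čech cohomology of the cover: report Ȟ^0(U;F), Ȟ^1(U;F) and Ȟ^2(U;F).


Ȟ^0 ≅ Z; Ȟ^1 ≅ Z; Ȟ^2 ≅ 0

intersection data:
  A12={b,c,d,e,g} A14={b,d,e,g} A23={a} A24={b,d,e,g} A34={f}
  A124={b,d,e,g}
C dims 4,5,1; δ0: rk 3, SNF 1^3; δ1: rk 1, SNF 1^1
Ȟ^0 = (4 − 3) − 0 = 1, so Ȟ^0 ≅ Z
Ȟ^1 = (5 − 1) − 3 = 1, so Ȟ^1 ≅ Z
Ȟ^2 = (1 − 0) − 1 = 0, so Ȟ^2 ≅ 0


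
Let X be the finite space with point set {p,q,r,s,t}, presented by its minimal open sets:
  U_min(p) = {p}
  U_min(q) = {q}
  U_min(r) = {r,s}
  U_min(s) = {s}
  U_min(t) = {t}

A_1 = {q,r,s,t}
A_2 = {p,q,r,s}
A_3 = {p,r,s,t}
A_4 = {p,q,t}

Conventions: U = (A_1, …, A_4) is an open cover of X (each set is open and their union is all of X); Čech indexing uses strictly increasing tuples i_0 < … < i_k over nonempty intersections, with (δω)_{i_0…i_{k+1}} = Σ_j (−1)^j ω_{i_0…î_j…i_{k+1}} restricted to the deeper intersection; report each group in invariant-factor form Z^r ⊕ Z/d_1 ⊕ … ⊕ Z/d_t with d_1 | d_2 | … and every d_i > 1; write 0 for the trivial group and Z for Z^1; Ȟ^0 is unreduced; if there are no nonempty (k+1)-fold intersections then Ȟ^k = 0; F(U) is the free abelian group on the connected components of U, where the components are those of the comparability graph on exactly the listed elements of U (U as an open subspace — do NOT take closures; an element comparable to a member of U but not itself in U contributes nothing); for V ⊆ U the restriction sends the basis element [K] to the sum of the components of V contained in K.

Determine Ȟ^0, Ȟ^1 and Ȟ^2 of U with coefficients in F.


cover nerve:
  A12={q,r,s} A13={r,s,t} A14={q,t} A23={p,r,s} A24={p,q} A34={p,t}
  A123={r,s} A124={q} A134={t} A234={p}
components per intersection:
  A1: {q} {r,s} {t}
  A2: {p} {q} {r,s}
  A3: {p} {r,s} {t}
  A4: {p} {q} {t}
  A12: {q} {r,s}
  A13: {r,s} {t}
  A14: {q} {t}
  A23: {p} {r,s}
  A24: {p} {q}
  A34: {p} {t}
  A123: {r,s}
  A124: {q}
  A134: {t}
  A234: {p}
C dims 12,12,4; δ0: rk 8, SNF 1^8; δ1: rk 4, SNF 1^4
Ȟ^0: (12−8)−0=4 ⇒ Z^4
Ȟ^1: (12−4)−8=0 ⇒ 0
Ȟ^2: (4−0)−4=0 ⇒ 0

Ȟ^0 ≅ Z^4, Ȟ^1 ≅ 0 and Ȟ^2 ≅ 0


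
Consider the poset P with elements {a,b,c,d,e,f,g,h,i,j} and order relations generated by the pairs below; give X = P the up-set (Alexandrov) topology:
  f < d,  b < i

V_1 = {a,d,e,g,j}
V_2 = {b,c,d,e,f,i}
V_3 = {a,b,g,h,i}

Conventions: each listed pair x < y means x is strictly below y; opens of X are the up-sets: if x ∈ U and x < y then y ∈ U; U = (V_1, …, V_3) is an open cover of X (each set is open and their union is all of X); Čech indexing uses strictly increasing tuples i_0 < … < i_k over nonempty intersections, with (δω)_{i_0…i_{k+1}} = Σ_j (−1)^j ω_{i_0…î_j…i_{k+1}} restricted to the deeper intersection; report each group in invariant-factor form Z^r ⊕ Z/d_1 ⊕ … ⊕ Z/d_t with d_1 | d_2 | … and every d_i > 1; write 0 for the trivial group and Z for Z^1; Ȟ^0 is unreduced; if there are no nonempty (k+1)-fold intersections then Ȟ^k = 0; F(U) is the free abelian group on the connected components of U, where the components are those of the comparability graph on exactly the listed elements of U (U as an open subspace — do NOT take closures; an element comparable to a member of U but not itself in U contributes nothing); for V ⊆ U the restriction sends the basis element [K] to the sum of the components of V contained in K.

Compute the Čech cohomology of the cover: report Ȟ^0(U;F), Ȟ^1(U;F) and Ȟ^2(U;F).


Ȟ^0(U;F) ≅ Z^8, Ȟ^1(U;F) ≅ 0, Ȟ^2(U;F) ≅ 0

nonempty overlaps:
  V12={d,e} V13={a,g} V23={b,i}
components per intersection:
  V1: {a} {d} {e} {g} {j}
  V2: {b,i} {c} {d,f} {e}
  V3: {a} {b,i} {g} {h}
  V12: {d} {e}
  V13: {a} {g}
  V23: {b,i}
C dims 13,5; δ0: rk 5, SNF 1^5
degree 0: 13−5−0 = 8 → Ȟ^0 ≅ Z^8
degree 1: 5−0−5 = 0 → Ȟ^1 ≅ 0
degree 2: 0−0−0 = 0 → Ȟ^2 ≅ 0


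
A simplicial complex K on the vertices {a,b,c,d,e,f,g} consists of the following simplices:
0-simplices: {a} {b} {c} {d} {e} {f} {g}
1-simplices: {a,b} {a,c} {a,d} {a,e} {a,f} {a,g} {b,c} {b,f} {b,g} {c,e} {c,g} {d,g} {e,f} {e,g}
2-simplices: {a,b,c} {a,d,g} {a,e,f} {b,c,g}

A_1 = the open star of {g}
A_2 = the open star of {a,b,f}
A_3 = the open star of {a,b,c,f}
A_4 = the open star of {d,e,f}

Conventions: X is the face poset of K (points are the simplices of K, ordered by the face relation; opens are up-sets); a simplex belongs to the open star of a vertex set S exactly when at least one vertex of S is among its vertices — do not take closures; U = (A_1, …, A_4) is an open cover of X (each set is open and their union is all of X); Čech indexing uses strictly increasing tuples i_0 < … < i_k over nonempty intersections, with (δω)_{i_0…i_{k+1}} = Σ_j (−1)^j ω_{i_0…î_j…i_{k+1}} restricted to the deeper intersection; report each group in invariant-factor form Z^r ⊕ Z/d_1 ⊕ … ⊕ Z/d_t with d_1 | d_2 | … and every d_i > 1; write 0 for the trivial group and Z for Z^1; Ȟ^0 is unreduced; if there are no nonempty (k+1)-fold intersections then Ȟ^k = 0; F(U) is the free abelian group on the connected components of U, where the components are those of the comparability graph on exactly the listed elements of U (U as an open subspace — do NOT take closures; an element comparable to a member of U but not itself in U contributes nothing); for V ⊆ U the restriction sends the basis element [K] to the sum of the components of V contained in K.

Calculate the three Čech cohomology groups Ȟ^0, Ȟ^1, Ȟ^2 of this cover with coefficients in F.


Ȟ^0(U;F) ≅ Z, Ȟ^1(U;F) ≅ Z^3, Ȟ^2(U;F) ≅ 0

nonempty overlaps:
  A1={{g},{a,g},{b,g},{c,g},{d,g},{e,g},{a,d,g},{b,c,g}} A2={{a},{b},{f},{a,b},{a,c},{a,d},{a,e},{a,f},{a,g},{b,c},{b,f},{b,g},{e,f},{a,b,c},{a,d,g},{a,e,f},{b,c,g}} A3={{a},{b},{c},{f},{a,b},{a,c},{a,d},{a,e},{a,f},{a,g},{b,c},{b,f},{b,g},{c,e},{c,g},{e,f},{a,b,c},{a,d,g},{a,e,f},{b,c,g}} A4={{d},{e},{f},{a,d},{a,e},{a,f},{b,f},{c,e},{d,g},{e,f},{e,g},{a,d,g},{a,e,f}}
  A12={{a,g},{b,g},{a,d,g},{b,c,g}} A13={{a,g},{b,g},{c,g},{a,d,g},{b,c,g}} A14={{d,g},{e,g},{a,d,g}} A23={{a},{b},{f},{a,b},{a,c},{a,d},{a,e},{a,f},{a,g},{b,c},{b,f},{b,g},{e,f},{a,b,c},{a,d,g},{a,e,f},{b,c,g}} A24={{f},{a,d},{a,e},{a,f},{b,f},{e,f},{a,d,g},{a,e,f}} A34={{f},{a,d},{a,e},{a,f},{b,f},{c,e},{e,f},{a,d,g},{a,e,f}}
  A123={{a,g},{b,g},{a,d,g},{b,c,g}} A124={{a,d,g}} A134={{a,d,g}} A234={{f},{a,d},{a,e},{a,f},{b,f},{e,f},{a,d,g},{a,e,f}}
  A1234={{a,d,g}}
components per intersection:
  A1: {{g},{a,g},{b,g},{c,g},{d,g},{e,g},{a,d,g},{b,c,g}}
  A2: {{a},{b},{f},{a,b},{a,c},{a,d},{a,e},{a,f},{a,g},{b,c},{b,f},{b,g},{e,f},{a,b,c},{a,d,g},{a,e,f},{b,c,g}}
  A3: {{a},{b},{c},{f},{a,b},{a,c},{a,d},{a,e},{a,f},{a,g},{b,c},{b,f},{b,g},{c,e},{c,g},{e,f},{a,b,c},{a,d,g},{a,e,f},{b,c,g}}
  A4: {{d},{a,d},{d,g},{a,d,g}} {{e},{f},{a,e},{a,f},{b,f},{c,e},{e,f},{e,g},{a,e,f}}
  A12: {{a,g},{a,d,g}} {{b,g},{b,c,g}}
  A13: {{a,g},{a,d,g}} {{b,g},{c,g},{b,c,g}}
  A14: {{d,g},{a,d,g}} {{e,g}}
  A23: {{a},{b},{f},{a,b},{a,c},{a,d},{a,e},{a,f},{a,g},{b,c},{b,f},{b,g},{e,f},{a,b,c},{a,d,g},{a,e,f},{b,c,g}}
  A24: {{f},{a,e},{a,f},{b,f},{e,f},{a,e,f}} {{a,d},{a,d,g}}
  A34: {{f},{a,e},{a,f},{b,f},{e,f},{a,e,f}} {{a,d},{a,d,g}} {{c,e}}
  A123: {{a,g},{a,d,g}} {{b,g},{b,c,g}}
  A124: {{a,d,g}}
  A134: {{a,d,g}}
  A234: {{f},{a,e},{a,f},{b,f},{e,f},{a,e,f}} {{a,d},{a,d,g}}
  A1234: {{a,d,g}}
C dims 5,12,6,1; δ0: rk 4, SNF 1^4; δ1: rk 5, SNF 1^5; δ2: rk 1, SNF 1^1
degree 0: 5−4−0 = 1 → Ȟ^0 ≅ Z
degree 1: 12−5−4 = 3 → Ȟ^1 ≅ Z^3
degree 2: 6−1−5 = 0 → Ȟ^2 ≅ 0


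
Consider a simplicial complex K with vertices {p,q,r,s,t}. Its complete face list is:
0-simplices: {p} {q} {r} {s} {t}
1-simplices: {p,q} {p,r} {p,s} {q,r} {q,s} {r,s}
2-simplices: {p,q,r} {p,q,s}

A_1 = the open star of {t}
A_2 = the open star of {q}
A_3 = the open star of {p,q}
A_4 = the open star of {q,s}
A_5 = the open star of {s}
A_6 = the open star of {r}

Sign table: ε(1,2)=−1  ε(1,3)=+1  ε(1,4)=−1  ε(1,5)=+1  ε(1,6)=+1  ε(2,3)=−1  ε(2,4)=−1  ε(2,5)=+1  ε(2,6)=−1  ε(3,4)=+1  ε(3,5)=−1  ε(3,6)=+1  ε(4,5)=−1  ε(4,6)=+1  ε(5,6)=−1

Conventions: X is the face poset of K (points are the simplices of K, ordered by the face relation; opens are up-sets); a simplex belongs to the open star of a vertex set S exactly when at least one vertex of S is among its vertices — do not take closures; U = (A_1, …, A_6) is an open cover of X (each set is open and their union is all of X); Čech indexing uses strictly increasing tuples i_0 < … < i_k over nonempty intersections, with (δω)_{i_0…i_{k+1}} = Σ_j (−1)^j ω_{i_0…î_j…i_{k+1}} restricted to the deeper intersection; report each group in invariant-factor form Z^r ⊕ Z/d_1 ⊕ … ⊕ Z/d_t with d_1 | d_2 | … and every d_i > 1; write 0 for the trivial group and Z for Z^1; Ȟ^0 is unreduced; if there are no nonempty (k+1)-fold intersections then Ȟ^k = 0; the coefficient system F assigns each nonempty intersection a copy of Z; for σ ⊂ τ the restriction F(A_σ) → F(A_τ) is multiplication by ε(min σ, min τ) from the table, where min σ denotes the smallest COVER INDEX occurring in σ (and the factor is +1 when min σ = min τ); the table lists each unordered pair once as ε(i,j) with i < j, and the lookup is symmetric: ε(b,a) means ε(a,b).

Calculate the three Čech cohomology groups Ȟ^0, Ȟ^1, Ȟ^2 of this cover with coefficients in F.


nerve of the cover:
  A1={{t}} A2={{q},{p,q},{q,r},{q,s},{p,q,r},{p,q,s}} A3={{p},{q},{p,q},{p,r},{p,s},{q,r},{q,s},{p,q,r},{p,q,s}} A4={{q},{s},{p,q},{p,s},{q,r},{q,s},{r,s},{p,q,r},{p,q,s}} A5={{s},{p,s},{q,s},{r,s},{p,q,s}} A6={{r},{p,r},{q,r},{r,s},{p,q,r}}
  A23={{q},{p,q},{q,r},{q,s},{p,q,r},{p,q,s}} A24={{q},{p,q},{q,r},{q,s},{p,q,r},{p,q,s}} A25={{q,s},{p,q,s}} A26={{q,r},{p,q,r}} A34={{q},{p,q},{p,s},{q,r},{q,s},{p,q,r},{p,q,s}} A35={{p,s},{q,s},{p,q,s}} A36={{p,r},{q,r},{p,q,r}} A45={{s},{p,s},{q,s},{r,s},{p,q,s}} A46={{q,r},{r,s},{p,q,r}} A56={{r,s}}
  A234={{q},{p,q},{q,r},{q,s},{p,q,r},{p,q,s}} A235={{q,s},{p,q,s}} A236={{q,r},{p,q,r}} A245={{q,s},{p,q,s}} A246={{q,r},{p,q,r}} A345={{p,s},{q,s},{p,q,s}} A346={{q,r},{p,q,r}} A456={{r,s}}
  A2345={{q,s},{p,q,s}} A2346={{q,r},{p,q,r}}
C dims 6,10,8,2; δ0: rk 4, SNF 1^4; δ1: rk 6, SNF 1^6; δ2: rk 2, SNF 1^2
Ȟ^0 = (6 − 4) − 0 = 2, so Ȟ^0 ≅ Z^2
Ȟ^1 = (10 − 6) − 4 = 0, so Ȟ^1 ≅ 0
Ȟ^2 = (8 − 2) − 6 = 0, so Ȟ^2 ≅ 0

Ȟ^0 ≅ Z^2; Ȟ^1 ≅ 0; Ȟ^2 ≅ 0


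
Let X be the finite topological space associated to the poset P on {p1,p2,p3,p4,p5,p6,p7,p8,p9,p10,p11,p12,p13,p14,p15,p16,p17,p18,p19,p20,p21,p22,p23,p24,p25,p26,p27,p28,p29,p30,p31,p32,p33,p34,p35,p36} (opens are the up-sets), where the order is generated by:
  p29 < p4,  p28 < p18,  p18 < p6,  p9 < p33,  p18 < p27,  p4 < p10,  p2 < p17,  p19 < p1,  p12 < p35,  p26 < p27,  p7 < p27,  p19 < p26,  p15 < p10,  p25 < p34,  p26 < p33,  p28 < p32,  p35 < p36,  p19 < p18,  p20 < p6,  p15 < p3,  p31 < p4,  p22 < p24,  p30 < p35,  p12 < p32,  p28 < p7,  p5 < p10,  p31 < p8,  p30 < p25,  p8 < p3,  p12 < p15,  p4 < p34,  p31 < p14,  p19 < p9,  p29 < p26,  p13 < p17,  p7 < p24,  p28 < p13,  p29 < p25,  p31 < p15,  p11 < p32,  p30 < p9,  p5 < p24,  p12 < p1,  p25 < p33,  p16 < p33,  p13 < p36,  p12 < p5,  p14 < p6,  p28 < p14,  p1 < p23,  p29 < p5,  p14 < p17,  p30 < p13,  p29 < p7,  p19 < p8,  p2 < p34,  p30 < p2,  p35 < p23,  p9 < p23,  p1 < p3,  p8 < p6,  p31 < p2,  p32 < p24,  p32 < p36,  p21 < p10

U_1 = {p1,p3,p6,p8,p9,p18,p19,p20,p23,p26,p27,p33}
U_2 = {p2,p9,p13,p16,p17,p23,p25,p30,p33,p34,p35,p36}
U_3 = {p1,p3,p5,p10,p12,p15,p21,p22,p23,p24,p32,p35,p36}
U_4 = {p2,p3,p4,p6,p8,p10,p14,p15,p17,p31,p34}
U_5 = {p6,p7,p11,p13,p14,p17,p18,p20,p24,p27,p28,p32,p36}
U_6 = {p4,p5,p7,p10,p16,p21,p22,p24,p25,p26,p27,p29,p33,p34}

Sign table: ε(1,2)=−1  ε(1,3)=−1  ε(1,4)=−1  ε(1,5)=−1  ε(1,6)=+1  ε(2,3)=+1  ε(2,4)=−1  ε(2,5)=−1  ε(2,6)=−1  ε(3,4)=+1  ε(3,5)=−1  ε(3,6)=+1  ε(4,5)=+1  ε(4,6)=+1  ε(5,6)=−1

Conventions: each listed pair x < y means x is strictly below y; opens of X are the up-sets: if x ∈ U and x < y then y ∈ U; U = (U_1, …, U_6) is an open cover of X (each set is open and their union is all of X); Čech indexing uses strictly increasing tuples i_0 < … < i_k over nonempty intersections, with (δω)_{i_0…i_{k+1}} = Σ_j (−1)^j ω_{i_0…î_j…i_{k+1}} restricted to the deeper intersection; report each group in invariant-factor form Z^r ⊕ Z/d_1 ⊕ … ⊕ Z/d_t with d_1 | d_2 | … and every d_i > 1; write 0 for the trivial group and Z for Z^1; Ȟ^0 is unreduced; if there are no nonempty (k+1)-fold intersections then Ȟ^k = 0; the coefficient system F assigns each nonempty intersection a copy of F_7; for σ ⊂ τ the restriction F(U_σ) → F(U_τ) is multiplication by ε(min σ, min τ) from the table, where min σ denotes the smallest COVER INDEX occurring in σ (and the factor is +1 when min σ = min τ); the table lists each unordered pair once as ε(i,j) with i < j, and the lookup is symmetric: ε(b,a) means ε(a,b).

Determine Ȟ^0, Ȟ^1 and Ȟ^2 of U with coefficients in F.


Ȟ^0 ≅ 0, Ȟ^1 ≅ 0 and Ȟ^2 ≅ Z/7

nerve simplices:
  U12={p9,p23,p33} U13={p1,p3,p23} U14={p3,p6,p8} U15={p6,p18,p20,p27} U16={p26,p27,p33} U23={p23,p35,p36} U24={p2,p17,p34} U25={p13,p17,p36} U26={p16,p25,p33,p34} U34={p3,p10,p15} U35={p24,p32,p36} U36={p5,p10,p21,p22,p24} U45={p6,p14,p17} U46={p4,p10,p34} U56={p7,p24,p27}
  U123={p23} U126={p33} U134={p3} U145={p6} U156={p27} U235={p36} U245={p17} U246={p34} U346={p10} U356={p24}
C dims 6,15,10; δ0: rk_F7 6; δ1: rk_F7 9
degree 0: 6−6−0 = 0 → Ȟ^0 ≅ 0
degree 1: 15−9−6 = 0 → Ȟ^1 ≅ 0
degree 2: 10−0−9 = 1 → Ȟ^2 ≅ Z/7
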